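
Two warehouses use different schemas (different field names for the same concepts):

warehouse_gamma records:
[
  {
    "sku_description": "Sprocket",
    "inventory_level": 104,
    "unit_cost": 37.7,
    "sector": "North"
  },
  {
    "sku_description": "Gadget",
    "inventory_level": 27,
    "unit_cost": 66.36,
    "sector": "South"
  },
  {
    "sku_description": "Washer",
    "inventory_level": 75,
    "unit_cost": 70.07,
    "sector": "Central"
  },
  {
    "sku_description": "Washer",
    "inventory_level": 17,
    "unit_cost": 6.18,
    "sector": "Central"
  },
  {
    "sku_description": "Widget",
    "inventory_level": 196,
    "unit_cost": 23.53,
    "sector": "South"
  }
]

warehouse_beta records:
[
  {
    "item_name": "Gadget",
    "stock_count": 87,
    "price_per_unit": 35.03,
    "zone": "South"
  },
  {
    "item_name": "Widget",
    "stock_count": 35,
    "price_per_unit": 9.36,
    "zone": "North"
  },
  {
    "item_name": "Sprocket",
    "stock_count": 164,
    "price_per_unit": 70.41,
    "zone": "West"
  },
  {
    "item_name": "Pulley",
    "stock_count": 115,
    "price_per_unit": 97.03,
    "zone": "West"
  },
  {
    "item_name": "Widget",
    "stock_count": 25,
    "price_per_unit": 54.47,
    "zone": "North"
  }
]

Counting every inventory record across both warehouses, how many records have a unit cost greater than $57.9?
4

Schema mapping: "unit_cost" (warehouse_gamma) = "price_per_unit" (warehouse_beta) = unit cost

Records > $57.9 in warehouse_gamma: 2
Records > $57.9 in warehouse_beta: 2

Total count: 2 + 2 = 4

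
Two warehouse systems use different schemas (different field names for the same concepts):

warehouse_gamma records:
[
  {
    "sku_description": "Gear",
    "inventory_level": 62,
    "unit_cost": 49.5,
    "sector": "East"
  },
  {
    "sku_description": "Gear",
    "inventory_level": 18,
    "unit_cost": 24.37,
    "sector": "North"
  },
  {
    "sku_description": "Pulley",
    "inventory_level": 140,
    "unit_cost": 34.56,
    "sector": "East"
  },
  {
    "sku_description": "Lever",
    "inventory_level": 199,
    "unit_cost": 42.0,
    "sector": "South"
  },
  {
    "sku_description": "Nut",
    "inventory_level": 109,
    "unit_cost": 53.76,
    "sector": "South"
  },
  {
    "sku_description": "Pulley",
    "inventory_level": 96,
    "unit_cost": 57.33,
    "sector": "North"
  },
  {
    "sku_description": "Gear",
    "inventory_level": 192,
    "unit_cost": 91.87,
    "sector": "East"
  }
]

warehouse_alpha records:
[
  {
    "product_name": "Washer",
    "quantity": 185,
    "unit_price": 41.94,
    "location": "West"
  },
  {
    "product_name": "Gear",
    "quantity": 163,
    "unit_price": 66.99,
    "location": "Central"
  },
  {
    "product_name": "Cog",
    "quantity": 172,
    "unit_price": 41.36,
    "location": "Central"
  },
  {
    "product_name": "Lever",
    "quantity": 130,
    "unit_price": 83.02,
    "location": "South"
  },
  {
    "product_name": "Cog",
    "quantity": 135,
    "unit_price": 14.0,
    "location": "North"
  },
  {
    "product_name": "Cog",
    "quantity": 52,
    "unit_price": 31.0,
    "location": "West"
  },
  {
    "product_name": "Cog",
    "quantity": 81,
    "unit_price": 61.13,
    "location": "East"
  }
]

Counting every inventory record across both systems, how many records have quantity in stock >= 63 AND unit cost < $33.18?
1

Schema mappings:
- "inventory_level" (warehouse_gamma) = "quantity" (warehouse_alpha) = quantity
- "unit_cost" (warehouse_gamma) = "unit_price" (warehouse_alpha) = unit cost

Records meeting both conditions in warehouse_gamma: 0
Records meeting both conditions in warehouse_alpha: 1

Total: 0 + 1 = 1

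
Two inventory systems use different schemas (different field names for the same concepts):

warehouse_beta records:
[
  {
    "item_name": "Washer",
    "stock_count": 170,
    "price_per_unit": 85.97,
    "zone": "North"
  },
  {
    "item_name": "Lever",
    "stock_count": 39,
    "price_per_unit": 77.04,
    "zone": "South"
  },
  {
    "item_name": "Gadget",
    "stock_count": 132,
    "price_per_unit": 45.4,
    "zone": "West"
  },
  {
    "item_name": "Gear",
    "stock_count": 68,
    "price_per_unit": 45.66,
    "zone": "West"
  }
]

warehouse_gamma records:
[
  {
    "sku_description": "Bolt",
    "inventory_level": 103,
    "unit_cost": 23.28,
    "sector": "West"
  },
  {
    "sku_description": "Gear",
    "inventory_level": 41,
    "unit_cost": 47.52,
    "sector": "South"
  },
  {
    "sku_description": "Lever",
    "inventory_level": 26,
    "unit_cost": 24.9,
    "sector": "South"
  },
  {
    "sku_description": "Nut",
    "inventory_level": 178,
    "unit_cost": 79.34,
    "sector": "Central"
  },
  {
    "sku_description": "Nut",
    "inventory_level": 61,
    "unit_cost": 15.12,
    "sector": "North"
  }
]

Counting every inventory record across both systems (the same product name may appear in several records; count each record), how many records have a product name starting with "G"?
3

Schema mapping: "item_name" (warehouse_beta) = "sku_description" (warehouse_gamma) = product name

Records with product name starting with "G" in warehouse_beta: 2
Records with product name starting with "G" in warehouse_gamma: 1

Total: 2 + 1 = 3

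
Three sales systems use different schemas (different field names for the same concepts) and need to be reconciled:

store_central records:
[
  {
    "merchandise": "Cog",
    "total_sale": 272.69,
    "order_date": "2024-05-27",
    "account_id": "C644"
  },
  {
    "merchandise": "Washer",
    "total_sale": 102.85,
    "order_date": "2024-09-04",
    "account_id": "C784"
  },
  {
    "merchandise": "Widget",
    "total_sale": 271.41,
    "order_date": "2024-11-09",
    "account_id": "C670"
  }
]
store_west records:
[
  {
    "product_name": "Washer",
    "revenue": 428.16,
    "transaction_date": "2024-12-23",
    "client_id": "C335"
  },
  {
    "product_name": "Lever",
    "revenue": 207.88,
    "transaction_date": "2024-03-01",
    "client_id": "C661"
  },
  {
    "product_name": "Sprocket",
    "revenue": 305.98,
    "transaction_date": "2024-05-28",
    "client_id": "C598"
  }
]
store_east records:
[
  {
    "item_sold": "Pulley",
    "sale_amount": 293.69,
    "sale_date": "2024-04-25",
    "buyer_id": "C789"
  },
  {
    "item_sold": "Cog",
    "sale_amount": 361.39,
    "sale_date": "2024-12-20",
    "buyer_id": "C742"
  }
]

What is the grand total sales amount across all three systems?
2244.05

Schema reconciliation - all amount fields map to sale amount:

store_central (total_sale): 646.95
store_west (revenue): 942.02
store_east (sale_amount): 655.08

Grand total: 2244.05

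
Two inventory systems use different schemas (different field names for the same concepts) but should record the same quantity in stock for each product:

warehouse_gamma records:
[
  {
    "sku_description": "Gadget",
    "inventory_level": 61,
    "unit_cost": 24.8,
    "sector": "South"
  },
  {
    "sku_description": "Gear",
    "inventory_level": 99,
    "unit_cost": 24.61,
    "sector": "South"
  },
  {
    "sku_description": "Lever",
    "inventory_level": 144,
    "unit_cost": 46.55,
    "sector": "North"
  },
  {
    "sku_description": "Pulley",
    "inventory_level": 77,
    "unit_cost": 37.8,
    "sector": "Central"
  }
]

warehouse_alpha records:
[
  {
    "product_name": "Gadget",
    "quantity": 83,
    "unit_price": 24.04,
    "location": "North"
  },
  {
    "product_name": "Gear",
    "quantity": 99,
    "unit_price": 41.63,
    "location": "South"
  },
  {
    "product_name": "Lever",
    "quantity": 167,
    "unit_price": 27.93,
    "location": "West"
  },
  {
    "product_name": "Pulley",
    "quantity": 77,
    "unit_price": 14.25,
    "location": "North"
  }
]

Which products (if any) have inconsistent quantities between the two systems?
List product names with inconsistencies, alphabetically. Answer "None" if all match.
Gadget, Lever

Schema mappings:
- "sku_description" (warehouse_gamma) = "product_name" (warehouse_alpha) = product name
- "inventory_level" (warehouse_gamma) = "quantity" (warehouse_alpha) = quantity

Comparison:
  Gadget: 61 vs 83 - MISMATCH
  Gear: 99 vs 99 - MATCH
  Lever: 144 vs 167 - MISMATCH
  Pulley: 77 vs 77 - MATCH

Products with inconsistencies: Gadget, Lever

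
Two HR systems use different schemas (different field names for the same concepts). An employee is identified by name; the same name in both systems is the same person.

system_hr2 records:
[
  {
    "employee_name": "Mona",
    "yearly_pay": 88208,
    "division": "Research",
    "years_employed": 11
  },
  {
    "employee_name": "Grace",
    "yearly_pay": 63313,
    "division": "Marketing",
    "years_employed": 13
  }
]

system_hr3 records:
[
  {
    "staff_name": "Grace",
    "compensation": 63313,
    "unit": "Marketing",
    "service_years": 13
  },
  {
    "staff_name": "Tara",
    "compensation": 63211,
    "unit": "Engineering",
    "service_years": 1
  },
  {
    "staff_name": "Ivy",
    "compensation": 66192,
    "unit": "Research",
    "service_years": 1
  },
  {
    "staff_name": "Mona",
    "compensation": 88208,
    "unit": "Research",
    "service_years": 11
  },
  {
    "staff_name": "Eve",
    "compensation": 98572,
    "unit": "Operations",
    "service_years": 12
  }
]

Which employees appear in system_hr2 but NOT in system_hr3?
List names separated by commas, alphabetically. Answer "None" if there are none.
None

Schema mapping: "employee_name" (system_hr2) = "staff_name" (system_hr3) = employee name

Names in system_hr2: ['Grace', 'Mona']
Names in system_hr3: ['Eve', 'Grace', 'Ivy', 'Mona', 'Tara']

In system_hr2 but not system_hr3: None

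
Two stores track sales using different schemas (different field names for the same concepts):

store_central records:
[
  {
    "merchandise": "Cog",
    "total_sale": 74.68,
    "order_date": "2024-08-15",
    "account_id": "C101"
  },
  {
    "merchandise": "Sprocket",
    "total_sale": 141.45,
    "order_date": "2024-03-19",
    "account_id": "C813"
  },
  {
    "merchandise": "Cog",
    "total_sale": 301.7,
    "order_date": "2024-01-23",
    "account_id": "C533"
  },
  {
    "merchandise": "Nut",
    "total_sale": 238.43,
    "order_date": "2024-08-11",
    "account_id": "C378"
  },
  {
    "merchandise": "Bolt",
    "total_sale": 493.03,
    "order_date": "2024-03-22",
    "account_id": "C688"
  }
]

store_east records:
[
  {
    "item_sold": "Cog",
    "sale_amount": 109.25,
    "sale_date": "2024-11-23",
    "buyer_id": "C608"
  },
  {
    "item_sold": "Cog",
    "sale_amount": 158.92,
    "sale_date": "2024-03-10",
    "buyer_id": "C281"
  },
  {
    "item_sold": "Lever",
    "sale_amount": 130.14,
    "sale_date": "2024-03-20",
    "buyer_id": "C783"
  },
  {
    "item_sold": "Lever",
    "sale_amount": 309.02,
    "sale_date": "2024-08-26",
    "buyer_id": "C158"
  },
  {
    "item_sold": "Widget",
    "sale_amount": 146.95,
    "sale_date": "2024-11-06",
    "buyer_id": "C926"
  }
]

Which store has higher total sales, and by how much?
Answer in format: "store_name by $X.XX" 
store_central by $395.01

Schema mapping: "total_sale" (store_central) = "sale_amount" (store_east) = sale amount

Total for store_central: 1249.29
Total for store_east: 854.28

Difference: |1249.29 - 854.28| = 395.01
store_central has higher sales by $395.01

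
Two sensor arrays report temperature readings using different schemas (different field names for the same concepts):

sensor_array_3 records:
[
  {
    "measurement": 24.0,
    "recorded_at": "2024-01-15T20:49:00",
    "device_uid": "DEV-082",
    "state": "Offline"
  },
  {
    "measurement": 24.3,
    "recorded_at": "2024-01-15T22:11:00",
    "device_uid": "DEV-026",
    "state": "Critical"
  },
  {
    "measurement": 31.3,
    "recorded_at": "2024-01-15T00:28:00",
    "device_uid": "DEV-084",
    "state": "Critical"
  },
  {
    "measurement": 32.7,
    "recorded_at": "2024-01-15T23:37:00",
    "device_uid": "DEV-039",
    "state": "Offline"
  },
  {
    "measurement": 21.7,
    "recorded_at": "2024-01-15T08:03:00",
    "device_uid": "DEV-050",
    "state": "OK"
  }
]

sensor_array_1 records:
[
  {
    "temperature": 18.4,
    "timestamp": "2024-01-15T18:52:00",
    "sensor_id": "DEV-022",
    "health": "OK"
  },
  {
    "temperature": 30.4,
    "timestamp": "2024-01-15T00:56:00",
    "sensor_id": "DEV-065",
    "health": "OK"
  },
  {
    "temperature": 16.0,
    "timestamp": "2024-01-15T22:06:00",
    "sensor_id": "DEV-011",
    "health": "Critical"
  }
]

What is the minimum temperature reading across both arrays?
16.0

Schema mapping: "measurement" (sensor_array_3) = "temperature" (sensor_array_1) = temperature reading

Minimum in sensor_array_3: 21.7
Minimum in sensor_array_1: 16.0

Overall minimum: min(21.7, 16.0) = 16.0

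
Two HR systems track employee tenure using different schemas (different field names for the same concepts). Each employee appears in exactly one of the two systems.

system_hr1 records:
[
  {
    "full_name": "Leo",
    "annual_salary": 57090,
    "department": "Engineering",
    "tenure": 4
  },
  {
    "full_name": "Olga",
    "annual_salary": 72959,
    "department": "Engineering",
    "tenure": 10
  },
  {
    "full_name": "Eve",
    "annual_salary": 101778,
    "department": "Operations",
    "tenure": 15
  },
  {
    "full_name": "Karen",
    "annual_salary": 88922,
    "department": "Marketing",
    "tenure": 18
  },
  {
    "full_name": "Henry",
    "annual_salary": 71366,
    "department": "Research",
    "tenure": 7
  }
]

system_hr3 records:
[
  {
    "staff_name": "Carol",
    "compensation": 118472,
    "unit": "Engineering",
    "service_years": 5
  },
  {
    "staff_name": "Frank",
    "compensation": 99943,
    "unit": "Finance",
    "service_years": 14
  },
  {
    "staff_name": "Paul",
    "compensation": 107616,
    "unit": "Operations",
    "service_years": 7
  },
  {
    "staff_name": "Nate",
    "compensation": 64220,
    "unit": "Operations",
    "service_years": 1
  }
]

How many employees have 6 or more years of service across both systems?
6

Reconcile schemas: "tenure" (system_hr1) = "service_years" (system_hr3) = years of service

From system_hr1: 4 employees with >= 6 years
From system_hr3: 2 employees with >= 6 years

Total: 4 + 2 = 6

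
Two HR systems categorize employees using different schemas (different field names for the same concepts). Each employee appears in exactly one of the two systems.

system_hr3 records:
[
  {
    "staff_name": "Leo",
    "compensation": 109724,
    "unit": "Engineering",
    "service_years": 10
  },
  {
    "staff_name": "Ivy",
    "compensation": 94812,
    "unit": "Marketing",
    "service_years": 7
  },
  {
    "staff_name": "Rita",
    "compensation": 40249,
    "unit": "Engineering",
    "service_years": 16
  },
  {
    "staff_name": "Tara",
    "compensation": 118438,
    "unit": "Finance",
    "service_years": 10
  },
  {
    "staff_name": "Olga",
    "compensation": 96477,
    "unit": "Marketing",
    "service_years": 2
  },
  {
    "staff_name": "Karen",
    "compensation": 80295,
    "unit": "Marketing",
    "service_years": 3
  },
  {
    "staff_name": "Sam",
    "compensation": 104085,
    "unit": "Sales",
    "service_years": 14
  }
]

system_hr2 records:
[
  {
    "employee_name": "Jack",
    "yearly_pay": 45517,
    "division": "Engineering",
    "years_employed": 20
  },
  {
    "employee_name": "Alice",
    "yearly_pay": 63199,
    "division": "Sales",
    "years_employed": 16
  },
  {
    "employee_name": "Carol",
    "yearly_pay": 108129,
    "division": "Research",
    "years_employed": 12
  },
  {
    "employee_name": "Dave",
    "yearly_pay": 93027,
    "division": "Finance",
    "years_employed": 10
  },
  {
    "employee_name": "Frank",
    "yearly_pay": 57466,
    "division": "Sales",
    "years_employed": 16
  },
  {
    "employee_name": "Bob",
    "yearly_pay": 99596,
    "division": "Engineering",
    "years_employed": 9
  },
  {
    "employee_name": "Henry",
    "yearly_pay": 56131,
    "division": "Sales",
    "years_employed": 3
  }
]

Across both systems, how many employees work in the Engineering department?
4

Schema mapping: "unit" (system_hr3) = "division" (system_hr2) = department

Engineering employees in system_hr3: 2
Engineering employees in system_hr2: 2

Total in Engineering: 2 + 2 = 4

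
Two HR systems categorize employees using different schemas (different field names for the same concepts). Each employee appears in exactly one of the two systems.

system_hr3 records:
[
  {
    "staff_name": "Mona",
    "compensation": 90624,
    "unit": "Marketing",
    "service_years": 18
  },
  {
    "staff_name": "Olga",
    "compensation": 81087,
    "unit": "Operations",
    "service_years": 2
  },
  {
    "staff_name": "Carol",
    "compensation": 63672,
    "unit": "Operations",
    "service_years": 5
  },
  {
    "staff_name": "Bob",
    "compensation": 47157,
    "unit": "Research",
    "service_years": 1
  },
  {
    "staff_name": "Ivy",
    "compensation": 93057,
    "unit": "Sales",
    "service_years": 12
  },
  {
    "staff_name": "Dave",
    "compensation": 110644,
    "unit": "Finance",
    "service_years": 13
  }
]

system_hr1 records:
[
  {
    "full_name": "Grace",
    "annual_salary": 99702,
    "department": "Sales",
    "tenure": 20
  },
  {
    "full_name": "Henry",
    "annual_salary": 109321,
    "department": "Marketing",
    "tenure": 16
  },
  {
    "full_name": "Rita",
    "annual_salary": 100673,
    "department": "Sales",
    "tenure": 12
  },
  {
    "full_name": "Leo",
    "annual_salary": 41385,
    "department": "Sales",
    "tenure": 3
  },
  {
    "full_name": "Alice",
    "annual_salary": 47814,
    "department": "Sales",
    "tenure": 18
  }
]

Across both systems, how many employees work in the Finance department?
1

Schema mapping: "unit" (system_hr3) = "department" (system_hr1) = department

Finance employees in system_hr3: 1
Finance employees in system_hr1: 0

Total in Finance: 1 + 0 = 1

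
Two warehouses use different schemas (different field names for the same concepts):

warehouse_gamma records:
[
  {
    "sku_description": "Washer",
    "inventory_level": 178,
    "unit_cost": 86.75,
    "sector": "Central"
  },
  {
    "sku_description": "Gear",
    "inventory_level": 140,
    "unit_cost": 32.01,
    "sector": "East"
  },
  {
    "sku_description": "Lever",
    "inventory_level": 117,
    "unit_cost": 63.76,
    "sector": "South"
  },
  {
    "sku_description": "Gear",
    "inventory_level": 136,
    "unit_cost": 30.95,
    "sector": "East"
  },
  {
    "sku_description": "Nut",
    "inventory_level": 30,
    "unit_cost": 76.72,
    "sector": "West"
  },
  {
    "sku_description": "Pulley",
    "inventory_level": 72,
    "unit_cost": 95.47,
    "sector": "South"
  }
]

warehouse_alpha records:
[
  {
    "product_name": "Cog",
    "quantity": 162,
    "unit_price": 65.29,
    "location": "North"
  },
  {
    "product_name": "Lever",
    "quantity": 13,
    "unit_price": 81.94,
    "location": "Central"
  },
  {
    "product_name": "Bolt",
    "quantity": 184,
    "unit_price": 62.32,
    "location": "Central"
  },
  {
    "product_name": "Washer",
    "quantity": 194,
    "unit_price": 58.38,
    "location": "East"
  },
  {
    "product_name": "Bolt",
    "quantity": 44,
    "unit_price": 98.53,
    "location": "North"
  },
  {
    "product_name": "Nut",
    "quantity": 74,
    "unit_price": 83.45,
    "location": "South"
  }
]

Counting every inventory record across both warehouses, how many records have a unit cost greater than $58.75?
9

Schema mapping: "unit_cost" (warehouse_gamma) = "unit_price" (warehouse_alpha) = unit cost

Records > $58.75 in warehouse_gamma: 4
Records > $58.75 in warehouse_alpha: 5

Total count: 4 + 5 = 9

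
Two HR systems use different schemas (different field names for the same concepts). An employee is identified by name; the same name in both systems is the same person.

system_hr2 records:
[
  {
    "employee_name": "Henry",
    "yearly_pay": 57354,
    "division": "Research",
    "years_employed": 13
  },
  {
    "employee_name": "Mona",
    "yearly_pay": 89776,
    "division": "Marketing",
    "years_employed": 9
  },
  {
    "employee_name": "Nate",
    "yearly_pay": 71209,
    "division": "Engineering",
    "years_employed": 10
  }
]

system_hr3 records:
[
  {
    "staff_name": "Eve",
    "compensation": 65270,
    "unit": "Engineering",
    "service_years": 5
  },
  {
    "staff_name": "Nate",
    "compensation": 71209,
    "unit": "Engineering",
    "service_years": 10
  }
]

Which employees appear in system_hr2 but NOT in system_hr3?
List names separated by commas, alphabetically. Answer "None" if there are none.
Henry, Mona

Schema mapping: "employee_name" (system_hr2) = "staff_name" (system_hr3) = employee name

Names in system_hr2: ['Henry', 'Mona', 'Nate']
Names in system_hr3: ['Eve', 'Nate']

In system_hr2 but not system_hr3: ['Henry', 'Mona']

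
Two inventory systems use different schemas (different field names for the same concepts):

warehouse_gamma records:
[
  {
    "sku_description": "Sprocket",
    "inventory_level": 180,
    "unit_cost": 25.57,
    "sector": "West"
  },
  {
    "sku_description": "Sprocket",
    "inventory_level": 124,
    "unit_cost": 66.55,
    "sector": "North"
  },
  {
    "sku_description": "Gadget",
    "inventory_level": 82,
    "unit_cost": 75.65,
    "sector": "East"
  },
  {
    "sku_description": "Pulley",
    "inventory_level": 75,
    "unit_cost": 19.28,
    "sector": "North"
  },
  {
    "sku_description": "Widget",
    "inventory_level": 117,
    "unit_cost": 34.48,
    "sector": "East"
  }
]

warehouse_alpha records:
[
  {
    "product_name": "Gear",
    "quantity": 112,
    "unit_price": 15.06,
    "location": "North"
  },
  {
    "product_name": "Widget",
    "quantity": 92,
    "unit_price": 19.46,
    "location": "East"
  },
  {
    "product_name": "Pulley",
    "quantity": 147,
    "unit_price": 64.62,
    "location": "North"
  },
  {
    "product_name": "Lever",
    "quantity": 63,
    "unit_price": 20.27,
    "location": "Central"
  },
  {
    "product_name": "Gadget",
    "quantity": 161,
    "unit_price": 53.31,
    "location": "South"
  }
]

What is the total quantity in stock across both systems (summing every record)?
1153

To reconcile these schemas, identify the field holding the quantity in stock in each system:
1. In warehouse_gamma it is "inventory_level"
2. In warehouse_alpha it is "quantity"

From warehouse_gamma: 180 + 124 + 82 + 75 + 117 = 578
From warehouse_alpha: 112 + 92 + 147 + 63 + 161 = 575

Total: 578 + 575 = 1153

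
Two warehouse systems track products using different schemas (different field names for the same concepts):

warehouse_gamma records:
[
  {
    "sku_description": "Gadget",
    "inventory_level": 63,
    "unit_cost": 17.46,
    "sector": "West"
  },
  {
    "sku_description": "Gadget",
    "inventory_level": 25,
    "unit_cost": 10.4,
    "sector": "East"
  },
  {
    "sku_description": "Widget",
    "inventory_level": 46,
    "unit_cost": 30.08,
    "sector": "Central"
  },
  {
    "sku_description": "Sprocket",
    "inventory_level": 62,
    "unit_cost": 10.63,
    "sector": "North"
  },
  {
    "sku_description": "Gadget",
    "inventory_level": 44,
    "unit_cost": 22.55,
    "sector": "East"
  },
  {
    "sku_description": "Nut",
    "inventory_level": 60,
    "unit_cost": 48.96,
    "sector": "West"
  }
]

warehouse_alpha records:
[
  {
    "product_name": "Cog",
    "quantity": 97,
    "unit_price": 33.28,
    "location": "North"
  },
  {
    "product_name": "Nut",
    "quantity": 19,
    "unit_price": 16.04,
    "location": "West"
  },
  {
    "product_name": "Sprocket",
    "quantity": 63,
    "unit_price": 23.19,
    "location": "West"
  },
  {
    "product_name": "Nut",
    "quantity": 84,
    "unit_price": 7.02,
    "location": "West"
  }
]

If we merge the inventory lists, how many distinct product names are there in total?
5

Schema mapping: "sku_description" (warehouse_gamma) = "product_name" (warehouse_alpha) = product name

Products in warehouse_gamma: ['Gadget', 'Nut', 'Sprocket', 'Widget']
Products in warehouse_alpha: ['Cog', 'Nut', 'Sprocket']

Union (unique products): ['Cog', 'Gadget', 'Nut', 'Sprocket', 'Widget']
Count: 5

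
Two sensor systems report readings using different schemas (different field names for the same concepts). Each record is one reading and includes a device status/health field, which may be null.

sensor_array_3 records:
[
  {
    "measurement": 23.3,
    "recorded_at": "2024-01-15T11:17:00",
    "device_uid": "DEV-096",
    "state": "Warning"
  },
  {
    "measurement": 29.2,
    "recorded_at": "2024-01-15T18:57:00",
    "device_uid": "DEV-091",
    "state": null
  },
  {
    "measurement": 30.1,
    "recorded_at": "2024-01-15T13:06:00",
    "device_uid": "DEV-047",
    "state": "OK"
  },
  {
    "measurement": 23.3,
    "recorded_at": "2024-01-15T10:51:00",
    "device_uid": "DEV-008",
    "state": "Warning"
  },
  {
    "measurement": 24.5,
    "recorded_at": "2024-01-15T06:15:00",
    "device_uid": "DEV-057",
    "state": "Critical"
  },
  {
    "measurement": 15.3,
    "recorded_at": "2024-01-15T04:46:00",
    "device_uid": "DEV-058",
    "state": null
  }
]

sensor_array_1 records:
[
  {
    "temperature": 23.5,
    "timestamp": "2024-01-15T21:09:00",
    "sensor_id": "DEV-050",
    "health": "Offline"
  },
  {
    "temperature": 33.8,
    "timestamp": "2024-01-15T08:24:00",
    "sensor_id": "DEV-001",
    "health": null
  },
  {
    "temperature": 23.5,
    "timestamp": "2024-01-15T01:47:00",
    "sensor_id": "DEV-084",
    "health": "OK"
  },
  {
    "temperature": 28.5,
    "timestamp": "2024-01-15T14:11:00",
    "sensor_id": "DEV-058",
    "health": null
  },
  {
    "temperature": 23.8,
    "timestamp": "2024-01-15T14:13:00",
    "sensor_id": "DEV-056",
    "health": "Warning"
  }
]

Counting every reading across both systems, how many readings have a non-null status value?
7

Schema mapping: "state" (sensor_array_3) = "health" (sensor_array_1) = status

Non-null in sensor_array_3: 4
Non-null in sensor_array_1: 3

Total non-null: 4 + 3 = 7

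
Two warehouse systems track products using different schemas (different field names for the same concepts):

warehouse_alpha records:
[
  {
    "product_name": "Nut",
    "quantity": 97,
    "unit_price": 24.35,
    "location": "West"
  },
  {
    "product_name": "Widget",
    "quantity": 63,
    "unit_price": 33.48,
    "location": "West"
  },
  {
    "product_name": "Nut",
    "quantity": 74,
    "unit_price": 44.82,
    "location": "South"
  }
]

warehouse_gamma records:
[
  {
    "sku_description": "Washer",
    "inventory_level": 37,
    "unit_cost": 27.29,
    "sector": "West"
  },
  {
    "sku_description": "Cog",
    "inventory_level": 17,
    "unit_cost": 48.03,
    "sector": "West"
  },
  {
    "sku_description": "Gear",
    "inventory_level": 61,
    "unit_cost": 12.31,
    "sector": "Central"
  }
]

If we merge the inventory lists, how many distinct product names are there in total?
5

Schema mapping: "product_name" (warehouse_alpha) = "sku_description" (warehouse_gamma) = product name

Products in warehouse_alpha: ['Nut', 'Widget']
Products in warehouse_gamma: ['Cog', 'Gear', 'Washer']

Union (unique products): ['Cog', 'Gear', 'Nut', 'Washer', 'Widget']
Count: 5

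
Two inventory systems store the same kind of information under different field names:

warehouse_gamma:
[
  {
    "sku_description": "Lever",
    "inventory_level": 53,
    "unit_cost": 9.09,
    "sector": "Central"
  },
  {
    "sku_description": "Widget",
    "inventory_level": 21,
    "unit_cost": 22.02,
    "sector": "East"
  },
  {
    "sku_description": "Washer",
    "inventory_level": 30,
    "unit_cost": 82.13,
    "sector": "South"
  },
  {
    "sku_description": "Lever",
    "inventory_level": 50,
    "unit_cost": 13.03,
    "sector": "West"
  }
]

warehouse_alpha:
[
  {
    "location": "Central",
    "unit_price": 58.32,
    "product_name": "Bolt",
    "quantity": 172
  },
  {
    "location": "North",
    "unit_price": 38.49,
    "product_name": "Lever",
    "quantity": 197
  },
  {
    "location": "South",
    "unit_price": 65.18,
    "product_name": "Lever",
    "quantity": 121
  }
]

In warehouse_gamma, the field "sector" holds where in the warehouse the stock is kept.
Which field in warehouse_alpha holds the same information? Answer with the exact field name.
location

In warehouse_gamma, "sector" holds where in the warehouse the stock is kept.
The fields in warehouse_alpha are: "location", "unit_price", "product_name", "quantity".
"location" is the match: the name refers to the same concept and its values are area labels (e.g. 'Central', 'North').
The other fields ("unit_price", "product_name", "quantity") hold different kinds of data.

So "sector" in warehouse_gamma corresponds to "location" in warehouse_alpha.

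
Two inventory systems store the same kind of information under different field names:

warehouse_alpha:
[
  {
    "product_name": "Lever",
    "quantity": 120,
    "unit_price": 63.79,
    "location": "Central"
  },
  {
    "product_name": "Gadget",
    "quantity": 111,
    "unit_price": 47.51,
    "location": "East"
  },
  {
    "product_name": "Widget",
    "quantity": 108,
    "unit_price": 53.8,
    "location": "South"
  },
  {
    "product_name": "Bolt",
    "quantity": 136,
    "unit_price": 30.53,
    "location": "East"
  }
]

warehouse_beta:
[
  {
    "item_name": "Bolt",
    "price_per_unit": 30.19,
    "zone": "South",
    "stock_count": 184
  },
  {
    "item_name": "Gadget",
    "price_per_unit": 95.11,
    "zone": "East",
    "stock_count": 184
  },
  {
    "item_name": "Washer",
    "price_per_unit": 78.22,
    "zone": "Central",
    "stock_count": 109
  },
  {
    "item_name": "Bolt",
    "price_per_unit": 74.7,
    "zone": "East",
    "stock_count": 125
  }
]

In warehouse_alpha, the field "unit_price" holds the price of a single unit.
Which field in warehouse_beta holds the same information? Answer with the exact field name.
price_per_unit

In warehouse_alpha, "unit_price" holds the price of a single unit.
The fields in warehouse_beta are: "item_name", "price_per_unit", "zone", "stock_count".
"price_per_unit" is the match: the name refers to the same concept and its values are decimal currency amounts (e.g. 30.19, 95.11).
The other fields ("item_name", "zone", "stock_count") hold different kinds of data.

So "unit_price" in warehouse_alpha corresponds to "price_per_unit" in warehouse_beta.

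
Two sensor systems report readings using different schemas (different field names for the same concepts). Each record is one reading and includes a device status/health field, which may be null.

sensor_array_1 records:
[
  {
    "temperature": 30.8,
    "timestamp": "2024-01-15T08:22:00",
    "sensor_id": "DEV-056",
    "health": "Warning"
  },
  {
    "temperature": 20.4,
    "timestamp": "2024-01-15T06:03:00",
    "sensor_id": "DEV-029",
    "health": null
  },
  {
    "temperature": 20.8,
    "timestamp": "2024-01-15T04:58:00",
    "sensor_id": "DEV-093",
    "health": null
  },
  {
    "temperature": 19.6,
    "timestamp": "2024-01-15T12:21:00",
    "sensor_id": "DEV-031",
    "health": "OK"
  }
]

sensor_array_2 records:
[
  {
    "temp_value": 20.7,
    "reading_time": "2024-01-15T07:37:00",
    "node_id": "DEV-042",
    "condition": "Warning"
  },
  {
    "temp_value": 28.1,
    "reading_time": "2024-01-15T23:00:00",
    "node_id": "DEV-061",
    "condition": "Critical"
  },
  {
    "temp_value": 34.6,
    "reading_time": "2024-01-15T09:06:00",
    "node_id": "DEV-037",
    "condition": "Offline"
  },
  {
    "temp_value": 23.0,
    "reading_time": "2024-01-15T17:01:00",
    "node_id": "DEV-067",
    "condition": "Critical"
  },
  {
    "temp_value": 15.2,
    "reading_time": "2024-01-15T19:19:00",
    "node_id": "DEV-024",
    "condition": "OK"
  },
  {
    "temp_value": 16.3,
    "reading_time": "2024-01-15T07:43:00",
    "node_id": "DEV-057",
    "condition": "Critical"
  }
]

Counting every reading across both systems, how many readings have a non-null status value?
8

Schema mapping: "health" (sensor_array_1) = "condition" (sensor_array_2) = status

Non-null in sensor_array_1: 2
Non-null in sensor_array_2: 6

Total non-null: 2 + 6 = 8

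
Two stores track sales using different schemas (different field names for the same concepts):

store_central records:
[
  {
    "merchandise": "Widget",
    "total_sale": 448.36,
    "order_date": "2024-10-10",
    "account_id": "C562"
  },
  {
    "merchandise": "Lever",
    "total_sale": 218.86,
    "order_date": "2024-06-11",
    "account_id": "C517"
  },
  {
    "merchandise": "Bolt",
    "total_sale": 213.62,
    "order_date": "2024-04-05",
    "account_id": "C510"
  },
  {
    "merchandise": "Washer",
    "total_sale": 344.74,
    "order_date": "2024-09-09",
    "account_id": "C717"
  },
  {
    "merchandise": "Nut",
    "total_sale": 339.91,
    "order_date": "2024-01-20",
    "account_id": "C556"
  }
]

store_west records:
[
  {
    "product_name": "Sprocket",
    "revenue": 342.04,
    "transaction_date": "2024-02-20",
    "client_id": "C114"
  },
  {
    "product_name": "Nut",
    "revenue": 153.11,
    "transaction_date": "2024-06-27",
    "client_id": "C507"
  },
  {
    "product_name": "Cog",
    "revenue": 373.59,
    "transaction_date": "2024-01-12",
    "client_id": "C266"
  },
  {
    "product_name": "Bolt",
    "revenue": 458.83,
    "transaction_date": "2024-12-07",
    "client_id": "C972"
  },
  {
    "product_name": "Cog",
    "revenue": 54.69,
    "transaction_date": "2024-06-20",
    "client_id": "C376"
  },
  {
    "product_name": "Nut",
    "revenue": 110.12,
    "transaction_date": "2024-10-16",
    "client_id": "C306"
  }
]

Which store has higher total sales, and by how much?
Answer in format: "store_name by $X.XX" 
store_central by $73.11

Schema mapping: "total_sale" (store_central) = "revenue" (store_west) = sale amount

Total for store_central: 1565.49
Total for store_west: 1492.38

Difference: |1565.49 - 1492.38| = 73.11
store_central has higher sales by $73.11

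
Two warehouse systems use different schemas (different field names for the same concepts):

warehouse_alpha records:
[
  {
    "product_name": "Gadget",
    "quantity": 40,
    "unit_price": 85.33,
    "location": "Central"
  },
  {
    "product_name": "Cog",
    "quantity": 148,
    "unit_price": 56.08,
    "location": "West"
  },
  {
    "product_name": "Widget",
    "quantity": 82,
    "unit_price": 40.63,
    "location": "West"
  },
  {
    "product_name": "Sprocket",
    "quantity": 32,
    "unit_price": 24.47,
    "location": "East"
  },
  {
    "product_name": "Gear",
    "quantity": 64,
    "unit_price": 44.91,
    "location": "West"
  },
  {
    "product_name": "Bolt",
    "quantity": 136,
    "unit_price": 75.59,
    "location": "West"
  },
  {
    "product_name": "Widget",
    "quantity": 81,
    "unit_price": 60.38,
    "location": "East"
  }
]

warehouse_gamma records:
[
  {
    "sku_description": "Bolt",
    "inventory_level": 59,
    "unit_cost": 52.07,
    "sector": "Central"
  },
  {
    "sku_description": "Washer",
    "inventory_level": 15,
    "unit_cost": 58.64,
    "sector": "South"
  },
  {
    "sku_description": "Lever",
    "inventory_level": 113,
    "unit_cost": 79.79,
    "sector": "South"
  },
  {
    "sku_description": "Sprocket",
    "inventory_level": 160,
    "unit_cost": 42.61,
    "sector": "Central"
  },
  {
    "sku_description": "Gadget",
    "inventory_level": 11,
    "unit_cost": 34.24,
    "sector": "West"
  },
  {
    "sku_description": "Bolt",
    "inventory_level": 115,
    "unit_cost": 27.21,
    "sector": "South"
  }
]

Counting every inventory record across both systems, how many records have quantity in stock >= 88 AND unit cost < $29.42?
1

Schema mappings:
- "quantity" (warehouse_alpha) = "inventory_level" (warehouse_gamma) = quantity
- "unit_price" (warehouse_alpha) = "unit_cost" (warehouse_gamma) = unit cost

Records meeting both conditions in warehouse_alpha: 0
Records meeting both conditions in warehouse_gamma: 1

Total: 0 + 1 = 1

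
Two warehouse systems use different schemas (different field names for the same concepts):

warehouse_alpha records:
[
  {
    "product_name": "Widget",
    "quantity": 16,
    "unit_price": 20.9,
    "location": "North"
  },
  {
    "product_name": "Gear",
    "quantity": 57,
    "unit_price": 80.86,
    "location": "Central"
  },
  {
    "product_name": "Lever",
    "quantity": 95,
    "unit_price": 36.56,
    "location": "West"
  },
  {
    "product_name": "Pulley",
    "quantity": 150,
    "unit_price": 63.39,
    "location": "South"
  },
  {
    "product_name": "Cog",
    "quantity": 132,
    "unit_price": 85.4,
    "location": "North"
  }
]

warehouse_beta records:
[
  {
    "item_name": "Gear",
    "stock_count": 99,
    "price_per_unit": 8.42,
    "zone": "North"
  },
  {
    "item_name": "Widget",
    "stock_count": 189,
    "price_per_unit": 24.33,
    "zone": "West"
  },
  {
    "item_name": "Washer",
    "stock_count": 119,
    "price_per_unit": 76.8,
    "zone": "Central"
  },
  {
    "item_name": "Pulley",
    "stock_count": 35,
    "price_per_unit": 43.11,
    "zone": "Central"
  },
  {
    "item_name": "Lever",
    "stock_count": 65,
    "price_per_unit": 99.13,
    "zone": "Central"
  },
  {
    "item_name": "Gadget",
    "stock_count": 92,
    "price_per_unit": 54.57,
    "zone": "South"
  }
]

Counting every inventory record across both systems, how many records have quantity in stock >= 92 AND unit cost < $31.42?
2

Schema mappings:
- "quantity" (warehouse_alpha) = "stock_count" (warehouse_beta) = quantity
- "unit_price" (warehouse_alpha) = "price_per_unit" (warehouse_beta) = unit cost

Records meeting both conditions in warehouse_alpha: 0
Records meeting both conditions in warehouse_beta: 2

Total: 0 + 2 = 2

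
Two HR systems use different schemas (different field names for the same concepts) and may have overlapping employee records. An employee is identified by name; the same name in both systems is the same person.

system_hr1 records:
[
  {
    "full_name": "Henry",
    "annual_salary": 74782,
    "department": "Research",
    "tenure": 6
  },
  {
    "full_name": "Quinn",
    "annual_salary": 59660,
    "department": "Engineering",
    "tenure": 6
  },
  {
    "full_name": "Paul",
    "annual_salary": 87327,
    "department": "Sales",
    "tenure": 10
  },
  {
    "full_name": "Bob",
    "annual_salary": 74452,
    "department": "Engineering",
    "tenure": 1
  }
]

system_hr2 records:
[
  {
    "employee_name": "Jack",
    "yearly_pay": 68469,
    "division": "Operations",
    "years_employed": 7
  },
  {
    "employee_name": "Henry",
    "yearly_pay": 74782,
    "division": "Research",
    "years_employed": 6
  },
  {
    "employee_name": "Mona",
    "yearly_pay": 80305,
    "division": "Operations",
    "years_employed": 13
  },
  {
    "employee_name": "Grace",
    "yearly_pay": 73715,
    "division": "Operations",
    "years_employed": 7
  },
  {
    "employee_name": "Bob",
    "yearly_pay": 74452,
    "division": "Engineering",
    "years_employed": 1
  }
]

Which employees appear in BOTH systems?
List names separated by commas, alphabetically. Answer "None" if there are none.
Bob, Henry

Schema mapping: "full_name" (system_hr1) = "employee_name" (system_hr2) = employee name

Names in system_hr1: ['Bob', 'Henry', 'Paul', 'Quinn']
Names in system_hr2: ['Bob', 'Grace', 'Henry', 'Jack', 'Mona']

Intersection: ['Bob', 'Henry']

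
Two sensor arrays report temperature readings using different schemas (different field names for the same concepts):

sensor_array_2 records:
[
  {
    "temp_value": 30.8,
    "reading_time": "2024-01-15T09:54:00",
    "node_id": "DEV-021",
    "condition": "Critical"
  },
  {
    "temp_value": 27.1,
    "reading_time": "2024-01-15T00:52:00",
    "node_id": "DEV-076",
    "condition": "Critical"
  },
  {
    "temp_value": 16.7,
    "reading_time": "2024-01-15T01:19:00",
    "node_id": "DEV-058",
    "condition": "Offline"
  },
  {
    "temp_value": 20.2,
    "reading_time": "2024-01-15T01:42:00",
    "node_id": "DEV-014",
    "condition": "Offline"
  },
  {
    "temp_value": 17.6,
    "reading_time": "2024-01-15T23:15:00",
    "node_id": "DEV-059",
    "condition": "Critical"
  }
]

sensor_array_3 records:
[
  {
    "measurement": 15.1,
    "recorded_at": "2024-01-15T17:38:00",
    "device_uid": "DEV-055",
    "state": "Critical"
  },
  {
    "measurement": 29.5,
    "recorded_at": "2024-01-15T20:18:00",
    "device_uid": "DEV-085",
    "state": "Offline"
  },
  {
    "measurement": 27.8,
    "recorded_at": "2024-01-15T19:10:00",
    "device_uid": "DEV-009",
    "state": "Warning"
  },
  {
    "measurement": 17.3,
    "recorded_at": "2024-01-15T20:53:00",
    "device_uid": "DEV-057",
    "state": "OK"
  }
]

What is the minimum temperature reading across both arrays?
15.1

Schema mapping: "temp_value" (sensor_array_2) = "measurement" (sensor_array_3) = temperature reading

Minimum in sensor_array_2: 16.7
Minimum in sensor_array_3: 15.1

Overall minimum: min(16.7, 15.1) = 15.1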